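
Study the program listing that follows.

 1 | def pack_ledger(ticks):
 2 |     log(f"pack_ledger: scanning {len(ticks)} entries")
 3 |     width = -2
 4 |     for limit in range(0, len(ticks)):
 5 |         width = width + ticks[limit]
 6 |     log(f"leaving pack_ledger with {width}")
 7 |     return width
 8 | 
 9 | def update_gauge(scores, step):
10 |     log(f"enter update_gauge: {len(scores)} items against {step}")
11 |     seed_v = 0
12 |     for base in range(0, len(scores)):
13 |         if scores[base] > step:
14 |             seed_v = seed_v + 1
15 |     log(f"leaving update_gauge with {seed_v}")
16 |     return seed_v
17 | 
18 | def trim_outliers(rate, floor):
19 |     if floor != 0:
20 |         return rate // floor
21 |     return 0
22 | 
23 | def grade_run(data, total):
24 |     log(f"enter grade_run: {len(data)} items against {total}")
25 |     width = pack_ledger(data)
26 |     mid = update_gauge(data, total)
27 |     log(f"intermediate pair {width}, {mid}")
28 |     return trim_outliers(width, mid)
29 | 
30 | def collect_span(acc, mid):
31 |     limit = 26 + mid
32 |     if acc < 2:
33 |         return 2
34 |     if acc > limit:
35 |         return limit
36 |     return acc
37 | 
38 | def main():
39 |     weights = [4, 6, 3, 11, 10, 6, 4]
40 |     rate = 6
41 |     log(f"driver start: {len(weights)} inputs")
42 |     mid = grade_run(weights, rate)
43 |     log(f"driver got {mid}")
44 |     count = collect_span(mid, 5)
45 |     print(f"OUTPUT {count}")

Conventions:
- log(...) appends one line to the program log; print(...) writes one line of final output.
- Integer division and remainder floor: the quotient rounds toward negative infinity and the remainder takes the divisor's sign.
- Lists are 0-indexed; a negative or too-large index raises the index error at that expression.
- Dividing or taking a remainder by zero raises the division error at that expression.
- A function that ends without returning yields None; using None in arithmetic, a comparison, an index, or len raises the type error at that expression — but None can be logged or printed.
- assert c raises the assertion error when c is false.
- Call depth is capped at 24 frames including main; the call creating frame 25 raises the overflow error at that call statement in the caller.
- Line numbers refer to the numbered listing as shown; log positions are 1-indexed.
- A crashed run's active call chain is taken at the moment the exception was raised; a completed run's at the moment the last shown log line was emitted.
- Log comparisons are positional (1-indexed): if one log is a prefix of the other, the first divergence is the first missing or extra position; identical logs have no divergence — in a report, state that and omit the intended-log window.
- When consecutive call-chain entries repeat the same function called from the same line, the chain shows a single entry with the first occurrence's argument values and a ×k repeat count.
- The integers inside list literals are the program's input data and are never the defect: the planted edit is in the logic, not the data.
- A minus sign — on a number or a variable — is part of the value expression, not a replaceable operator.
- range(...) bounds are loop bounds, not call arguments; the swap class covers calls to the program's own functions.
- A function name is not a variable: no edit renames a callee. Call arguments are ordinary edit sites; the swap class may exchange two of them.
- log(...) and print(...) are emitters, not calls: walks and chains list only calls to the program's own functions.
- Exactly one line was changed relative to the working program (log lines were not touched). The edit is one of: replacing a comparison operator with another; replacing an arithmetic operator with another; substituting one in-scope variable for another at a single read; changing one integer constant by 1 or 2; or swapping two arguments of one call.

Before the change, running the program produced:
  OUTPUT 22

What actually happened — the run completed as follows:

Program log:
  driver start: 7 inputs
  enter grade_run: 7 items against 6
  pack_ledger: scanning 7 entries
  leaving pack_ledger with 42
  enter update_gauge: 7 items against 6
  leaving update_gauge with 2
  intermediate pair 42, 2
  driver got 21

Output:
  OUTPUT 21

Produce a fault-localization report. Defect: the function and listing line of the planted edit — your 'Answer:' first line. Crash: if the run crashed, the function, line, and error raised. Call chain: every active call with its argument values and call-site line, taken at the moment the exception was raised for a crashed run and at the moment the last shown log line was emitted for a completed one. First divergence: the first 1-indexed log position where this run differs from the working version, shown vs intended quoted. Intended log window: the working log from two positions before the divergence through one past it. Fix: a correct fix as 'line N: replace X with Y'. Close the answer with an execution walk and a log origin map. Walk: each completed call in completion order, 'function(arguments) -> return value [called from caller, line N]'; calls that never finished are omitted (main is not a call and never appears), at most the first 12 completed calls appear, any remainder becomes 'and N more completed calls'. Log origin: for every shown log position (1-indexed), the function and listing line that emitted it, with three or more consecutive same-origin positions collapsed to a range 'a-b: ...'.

Answer: the defect is in pack_ledger at line 3.
Core observation: Everything matches until log position 4, which reads 'leaving pack_ledger with 42' in place of 'leaving pack_ledger with 44'.
Call chain: main.
First divergence: position 4; shown 'leaving pack_ledger with 42' vs intended 'leaving pack_ledger with 44'.
Intended log window:
  2: enter grade_run: 7 items against 6
  3: pack_ledger: scanning 7 entries
  4: leaving pack_ledger with 44
  5: enter update_gauge: 7 items against 6
Execution walk:
  pack_ledger([4, 6, 3, 11, 10, 6, 4]) -> 42  [called from grade_run, line 25]
  update_gauge([4, 6, 3, 11, 10, 6, 4], 6) -> 2  [called from grade_run, line 26]
  trim_outliers(42, 2) -> 21  [called from grade_run, line 28]
  grade_run([4, 6, 3, 11, 10, 6, 4], 6) -> 21  [called from main, line 42]
  collect_span(21, 5) -> 21  [called from main, line 44]
Log origin:
  1: logged in main at line 41
  2: logged in grade_run at line 24
  3: logged in pack_ledger at line 2
  4: logged in pack_ledger at line 6
  5: logged in update_gauge at line 10
  6: logged in update_gauge at line 15
  7: logged in grade_run at line 27
  8: logged in main at line 43
A correct fix: line 3: replace `-2` with `0`.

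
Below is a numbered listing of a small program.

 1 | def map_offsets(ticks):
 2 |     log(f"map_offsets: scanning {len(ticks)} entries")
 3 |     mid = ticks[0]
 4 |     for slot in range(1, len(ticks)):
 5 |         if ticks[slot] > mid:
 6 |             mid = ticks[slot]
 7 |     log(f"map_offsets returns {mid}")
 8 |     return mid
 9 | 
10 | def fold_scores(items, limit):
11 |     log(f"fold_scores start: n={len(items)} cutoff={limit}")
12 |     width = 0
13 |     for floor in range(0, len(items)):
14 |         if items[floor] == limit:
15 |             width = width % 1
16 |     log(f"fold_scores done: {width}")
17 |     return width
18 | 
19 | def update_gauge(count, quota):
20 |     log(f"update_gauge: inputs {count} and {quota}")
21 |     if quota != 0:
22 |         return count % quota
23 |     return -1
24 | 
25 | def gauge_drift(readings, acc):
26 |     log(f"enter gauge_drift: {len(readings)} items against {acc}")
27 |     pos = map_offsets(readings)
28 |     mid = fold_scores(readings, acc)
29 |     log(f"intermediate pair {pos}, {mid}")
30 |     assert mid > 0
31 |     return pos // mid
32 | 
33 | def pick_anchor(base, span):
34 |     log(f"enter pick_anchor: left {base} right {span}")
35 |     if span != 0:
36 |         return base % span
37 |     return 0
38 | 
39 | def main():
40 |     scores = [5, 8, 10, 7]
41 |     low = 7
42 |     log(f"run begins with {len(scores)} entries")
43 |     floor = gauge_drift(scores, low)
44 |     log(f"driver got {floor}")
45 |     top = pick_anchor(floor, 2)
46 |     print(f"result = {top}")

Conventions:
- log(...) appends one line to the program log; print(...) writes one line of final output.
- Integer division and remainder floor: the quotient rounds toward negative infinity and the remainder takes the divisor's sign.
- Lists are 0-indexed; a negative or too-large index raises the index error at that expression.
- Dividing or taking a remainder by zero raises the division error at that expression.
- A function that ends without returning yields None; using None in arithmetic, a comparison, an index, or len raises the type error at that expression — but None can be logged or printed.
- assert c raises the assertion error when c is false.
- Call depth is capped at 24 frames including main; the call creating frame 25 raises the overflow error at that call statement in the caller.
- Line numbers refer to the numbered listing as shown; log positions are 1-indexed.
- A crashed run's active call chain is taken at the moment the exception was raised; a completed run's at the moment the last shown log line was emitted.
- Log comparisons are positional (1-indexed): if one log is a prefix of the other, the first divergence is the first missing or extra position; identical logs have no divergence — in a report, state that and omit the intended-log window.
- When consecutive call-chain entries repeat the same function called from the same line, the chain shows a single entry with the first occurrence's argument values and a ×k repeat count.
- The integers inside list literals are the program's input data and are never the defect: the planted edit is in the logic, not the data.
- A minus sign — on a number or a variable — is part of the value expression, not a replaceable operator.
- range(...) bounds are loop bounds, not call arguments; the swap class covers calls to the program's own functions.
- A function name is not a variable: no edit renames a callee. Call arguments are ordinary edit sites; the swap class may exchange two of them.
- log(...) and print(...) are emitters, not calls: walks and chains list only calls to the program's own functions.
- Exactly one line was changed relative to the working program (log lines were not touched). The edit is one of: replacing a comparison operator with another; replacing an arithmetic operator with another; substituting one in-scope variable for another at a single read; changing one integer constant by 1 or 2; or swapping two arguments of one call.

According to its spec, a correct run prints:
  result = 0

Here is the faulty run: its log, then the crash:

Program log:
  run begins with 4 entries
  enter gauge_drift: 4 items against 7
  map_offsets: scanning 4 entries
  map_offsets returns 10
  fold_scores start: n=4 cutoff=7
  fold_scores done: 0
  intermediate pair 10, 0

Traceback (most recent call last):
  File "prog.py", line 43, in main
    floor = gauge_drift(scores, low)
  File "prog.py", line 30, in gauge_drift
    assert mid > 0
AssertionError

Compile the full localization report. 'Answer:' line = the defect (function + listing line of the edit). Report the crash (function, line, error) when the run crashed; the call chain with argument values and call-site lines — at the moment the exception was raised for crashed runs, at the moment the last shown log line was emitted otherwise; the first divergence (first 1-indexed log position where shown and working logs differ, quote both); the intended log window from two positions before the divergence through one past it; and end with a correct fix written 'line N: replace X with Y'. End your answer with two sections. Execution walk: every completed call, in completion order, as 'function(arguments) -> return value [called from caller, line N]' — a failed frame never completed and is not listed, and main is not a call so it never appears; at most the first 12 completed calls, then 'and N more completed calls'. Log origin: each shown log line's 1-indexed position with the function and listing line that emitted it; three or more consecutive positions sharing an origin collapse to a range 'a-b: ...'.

Answer: the defect is in fold_scores at line 15.
Key fact: The log first diverges at position 6: the faulty run prints 'fold_scores done: 0' where the working version prints 'fold_scores done: 1'.
Crash: gauge_drift, line 30, AssertionError.
Call chain: main -> gauge_drift([5, 8, 10, 7], 7) (called at line 43).
First divergence: position 6 — shown 'fold_scores done: 0', intended 'fold_scores done: 1'.
Intended log window:
  4: map_offsets returns 10
  5: fold_scores start: n=4 cutoff=7
  6: fold_scores done: 1
  7: intermediate pair 10, 1
Execution walk:
  map_offsets([5, 8, 10, 7]) -> 10  [called from gauge_drift, line 27]
  fold_scores([5, 8, 10, 7], 7) -> 0  [called from gauge_drift, line 28]
Log line origins:
  1: logged in main at line 42
  2: logged in gauge_drift at line 26
  3: logged in map_offsets at line 2
  4: logged in map_offsets at line 7
  5: logged in fold_scores at line 11
  6: logged in fold_scores at line 16
  7: logged in gauge_drift at line 29
A correct fix: line 15: replace `%` with `+`.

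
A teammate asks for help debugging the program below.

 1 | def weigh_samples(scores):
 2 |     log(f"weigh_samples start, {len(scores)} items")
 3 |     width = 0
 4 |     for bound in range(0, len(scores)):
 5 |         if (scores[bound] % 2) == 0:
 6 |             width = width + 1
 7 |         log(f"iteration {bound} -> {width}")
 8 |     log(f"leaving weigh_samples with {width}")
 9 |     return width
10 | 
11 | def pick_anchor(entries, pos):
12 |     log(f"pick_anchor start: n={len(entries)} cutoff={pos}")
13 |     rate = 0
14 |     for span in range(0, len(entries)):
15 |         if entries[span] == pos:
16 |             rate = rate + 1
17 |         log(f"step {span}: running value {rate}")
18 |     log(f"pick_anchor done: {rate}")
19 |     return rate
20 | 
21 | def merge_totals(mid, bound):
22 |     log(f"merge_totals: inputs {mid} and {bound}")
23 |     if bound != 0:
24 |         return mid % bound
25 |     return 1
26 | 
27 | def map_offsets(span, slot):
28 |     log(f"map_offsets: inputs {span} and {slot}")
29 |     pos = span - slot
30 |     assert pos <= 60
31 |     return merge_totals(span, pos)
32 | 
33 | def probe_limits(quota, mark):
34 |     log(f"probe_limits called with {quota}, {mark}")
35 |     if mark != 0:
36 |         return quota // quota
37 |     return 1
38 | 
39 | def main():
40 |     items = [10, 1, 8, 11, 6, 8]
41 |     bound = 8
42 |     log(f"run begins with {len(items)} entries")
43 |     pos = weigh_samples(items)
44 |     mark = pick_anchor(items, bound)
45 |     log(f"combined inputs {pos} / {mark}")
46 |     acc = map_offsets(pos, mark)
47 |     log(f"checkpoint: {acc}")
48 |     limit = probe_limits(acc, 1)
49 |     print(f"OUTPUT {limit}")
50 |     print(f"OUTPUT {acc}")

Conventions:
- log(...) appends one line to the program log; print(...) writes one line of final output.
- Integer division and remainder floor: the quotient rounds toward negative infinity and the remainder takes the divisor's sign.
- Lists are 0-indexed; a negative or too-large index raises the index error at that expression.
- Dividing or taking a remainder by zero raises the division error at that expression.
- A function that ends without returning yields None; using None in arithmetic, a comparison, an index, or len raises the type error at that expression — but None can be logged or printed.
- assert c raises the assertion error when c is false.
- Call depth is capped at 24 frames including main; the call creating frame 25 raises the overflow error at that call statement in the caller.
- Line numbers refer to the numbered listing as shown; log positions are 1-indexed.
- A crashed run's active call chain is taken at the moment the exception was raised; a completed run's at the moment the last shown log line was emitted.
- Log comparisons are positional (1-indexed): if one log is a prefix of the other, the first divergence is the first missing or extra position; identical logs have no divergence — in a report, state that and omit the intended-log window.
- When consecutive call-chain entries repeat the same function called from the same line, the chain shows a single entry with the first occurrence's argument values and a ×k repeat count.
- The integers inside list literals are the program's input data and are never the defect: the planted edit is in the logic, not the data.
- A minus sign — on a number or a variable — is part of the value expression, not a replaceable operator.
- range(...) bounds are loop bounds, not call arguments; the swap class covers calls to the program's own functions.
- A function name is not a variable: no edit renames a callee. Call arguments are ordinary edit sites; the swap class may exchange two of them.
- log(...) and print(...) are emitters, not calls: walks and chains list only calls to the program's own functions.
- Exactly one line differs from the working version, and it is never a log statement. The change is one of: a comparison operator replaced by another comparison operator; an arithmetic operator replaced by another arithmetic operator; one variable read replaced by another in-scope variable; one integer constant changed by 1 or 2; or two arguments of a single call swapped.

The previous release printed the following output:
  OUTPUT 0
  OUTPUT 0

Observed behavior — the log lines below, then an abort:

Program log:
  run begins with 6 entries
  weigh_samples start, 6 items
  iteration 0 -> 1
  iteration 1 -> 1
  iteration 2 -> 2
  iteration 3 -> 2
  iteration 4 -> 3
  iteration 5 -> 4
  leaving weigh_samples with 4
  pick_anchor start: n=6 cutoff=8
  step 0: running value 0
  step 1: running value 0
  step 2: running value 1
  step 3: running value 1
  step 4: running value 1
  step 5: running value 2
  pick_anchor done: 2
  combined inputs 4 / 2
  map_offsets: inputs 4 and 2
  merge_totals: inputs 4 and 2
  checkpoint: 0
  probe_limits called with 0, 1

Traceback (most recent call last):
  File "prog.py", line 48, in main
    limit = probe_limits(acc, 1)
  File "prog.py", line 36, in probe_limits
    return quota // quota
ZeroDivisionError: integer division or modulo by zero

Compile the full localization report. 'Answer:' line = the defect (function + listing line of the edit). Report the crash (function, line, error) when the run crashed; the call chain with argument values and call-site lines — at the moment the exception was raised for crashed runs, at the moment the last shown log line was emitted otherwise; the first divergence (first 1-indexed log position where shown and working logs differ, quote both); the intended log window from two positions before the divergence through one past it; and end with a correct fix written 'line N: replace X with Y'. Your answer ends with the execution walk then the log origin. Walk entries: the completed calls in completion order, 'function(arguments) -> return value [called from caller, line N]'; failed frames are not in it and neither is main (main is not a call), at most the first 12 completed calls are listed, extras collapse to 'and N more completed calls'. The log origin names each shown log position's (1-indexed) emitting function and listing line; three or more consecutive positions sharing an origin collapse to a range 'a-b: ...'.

Answer: the defect is in probe_limits at line 36.
Core observation: The log gives no warning — it matches the intended run right up to the abort.
Crash: probe_limits, line 36, ZeroDivisionError.
Call chain: main -> probe_limits(0, 1) (called at line 48).
First divergence: there is none — every log position agrees.
Execution walk:
  weigh_samples([10, 1, 8, 11, 6, 8]) -> 4  [called from main, line 43]
  pick_anchor([10, 1, 8, 11, 6, 8], 8) -> 2  [called from main, line 44]
  merge_totals(4, 2) -> 0  [called from map_offsets, line 31]
  map_offsets(4, 2) -> 0  [called from main, line 46]
Origin of each log line:
  1 — main, line 42
  2 — weigh_samples, line 2
  3-8 — weigh_samples, line 7
  9 — weigh_samples, line 8
  10 — pick_anchor, line 12
  11-16 — pick_anchor, line 17
  17 — pick_anchor, line 18
  18 — main, line 45
  19 — map_offsets, line 28
  20 — merge_totals, line 22
  21 — main, line 47
  22 — probe_limits, line 34
A correct fix: line 36: replace `quota // quota` with `quota // mark`.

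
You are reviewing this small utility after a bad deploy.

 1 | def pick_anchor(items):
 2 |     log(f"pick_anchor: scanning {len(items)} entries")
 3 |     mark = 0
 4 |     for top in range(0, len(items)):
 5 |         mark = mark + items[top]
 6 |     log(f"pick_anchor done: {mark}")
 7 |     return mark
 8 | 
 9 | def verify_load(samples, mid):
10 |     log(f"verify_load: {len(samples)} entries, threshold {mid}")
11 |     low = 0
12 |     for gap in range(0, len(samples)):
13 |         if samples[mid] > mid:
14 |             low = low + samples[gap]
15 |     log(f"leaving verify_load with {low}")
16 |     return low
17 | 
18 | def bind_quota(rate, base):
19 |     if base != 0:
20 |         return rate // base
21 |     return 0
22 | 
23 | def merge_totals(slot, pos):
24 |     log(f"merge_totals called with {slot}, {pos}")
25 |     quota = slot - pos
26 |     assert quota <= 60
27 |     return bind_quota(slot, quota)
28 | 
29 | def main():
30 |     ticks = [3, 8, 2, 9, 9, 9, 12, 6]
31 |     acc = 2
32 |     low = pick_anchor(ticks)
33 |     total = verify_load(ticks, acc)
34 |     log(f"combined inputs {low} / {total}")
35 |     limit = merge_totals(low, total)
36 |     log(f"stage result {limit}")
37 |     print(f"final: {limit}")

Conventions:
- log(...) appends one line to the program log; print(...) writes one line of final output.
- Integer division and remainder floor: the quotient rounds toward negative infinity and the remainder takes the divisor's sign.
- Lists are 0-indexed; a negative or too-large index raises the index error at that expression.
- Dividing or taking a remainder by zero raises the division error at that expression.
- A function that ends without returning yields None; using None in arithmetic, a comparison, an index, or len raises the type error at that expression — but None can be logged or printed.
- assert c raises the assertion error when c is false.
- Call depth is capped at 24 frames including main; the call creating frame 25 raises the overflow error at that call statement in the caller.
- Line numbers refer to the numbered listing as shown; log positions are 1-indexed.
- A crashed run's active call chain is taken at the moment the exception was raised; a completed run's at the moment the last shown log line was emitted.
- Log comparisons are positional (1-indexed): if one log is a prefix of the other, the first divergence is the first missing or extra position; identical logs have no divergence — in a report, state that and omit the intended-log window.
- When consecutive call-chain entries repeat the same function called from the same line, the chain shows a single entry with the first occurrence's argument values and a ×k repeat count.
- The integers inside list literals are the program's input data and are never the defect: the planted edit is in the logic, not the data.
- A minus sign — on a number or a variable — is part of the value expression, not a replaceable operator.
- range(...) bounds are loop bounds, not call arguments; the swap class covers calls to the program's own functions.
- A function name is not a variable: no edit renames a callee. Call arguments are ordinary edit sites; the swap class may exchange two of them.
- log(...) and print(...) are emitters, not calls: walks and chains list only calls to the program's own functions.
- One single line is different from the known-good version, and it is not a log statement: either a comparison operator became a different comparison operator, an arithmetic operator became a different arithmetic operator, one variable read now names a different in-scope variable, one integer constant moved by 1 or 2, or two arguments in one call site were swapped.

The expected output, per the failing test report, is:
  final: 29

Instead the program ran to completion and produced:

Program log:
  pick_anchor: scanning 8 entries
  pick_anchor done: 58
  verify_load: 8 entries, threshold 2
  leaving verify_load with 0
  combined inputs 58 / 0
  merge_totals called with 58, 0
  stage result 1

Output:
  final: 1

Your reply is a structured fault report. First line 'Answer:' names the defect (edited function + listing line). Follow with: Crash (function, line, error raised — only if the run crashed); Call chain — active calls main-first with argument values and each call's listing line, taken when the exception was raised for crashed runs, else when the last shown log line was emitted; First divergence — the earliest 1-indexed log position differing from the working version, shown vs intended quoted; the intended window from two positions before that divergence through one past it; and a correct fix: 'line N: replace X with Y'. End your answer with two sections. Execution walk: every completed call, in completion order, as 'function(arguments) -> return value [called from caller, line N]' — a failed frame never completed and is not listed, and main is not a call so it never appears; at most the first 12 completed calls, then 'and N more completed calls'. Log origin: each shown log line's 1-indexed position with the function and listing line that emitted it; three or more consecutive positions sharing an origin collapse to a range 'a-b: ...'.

Answer: the defect is in verify_load at line 13.
Core observation: The log first diverges at position 4: the faulty run prints 'leaving verify_load with 0' where the working version prints 'leaving verify_load with 56'.
Call chain: main.
First divergence: at position 4 the run shows 'leaving verify_load with 0' where the working version logs 'leaving verify_load with 56'.
Intended log window:
  2: pick_anchor done: 58
  3: verify_load: 8 entries, threshold 2
  4: leaving verify_load with 56
  5: combined inputs 58 / 56
Execution walk:
  pick_anchor([3, 8, 2, 9, 9, 9, 12, 6]) -> 58  [called from main, line 32]
  verify_load([3, 8, 2, 9, 9, 9, 12, 6], 2) -> 0  [called from main, line 33]
  bind_quota(58, 58) -> 1  [called from merge_totals, line 27]
  merge_totals(58, 0) -> 1  [called from main, line 35]
Log origins:
  1 — pick_anchor, line 2
  2 — pick_anchor, line 6
  3 — verify_load, line 10
  4 — verify_load, line 15
  5 — main, line 34
  6 — merge_totals, line 24
  7 — main, line 36
A correct fix: line 13: replace `samples[mid]` with `samples[gap]`.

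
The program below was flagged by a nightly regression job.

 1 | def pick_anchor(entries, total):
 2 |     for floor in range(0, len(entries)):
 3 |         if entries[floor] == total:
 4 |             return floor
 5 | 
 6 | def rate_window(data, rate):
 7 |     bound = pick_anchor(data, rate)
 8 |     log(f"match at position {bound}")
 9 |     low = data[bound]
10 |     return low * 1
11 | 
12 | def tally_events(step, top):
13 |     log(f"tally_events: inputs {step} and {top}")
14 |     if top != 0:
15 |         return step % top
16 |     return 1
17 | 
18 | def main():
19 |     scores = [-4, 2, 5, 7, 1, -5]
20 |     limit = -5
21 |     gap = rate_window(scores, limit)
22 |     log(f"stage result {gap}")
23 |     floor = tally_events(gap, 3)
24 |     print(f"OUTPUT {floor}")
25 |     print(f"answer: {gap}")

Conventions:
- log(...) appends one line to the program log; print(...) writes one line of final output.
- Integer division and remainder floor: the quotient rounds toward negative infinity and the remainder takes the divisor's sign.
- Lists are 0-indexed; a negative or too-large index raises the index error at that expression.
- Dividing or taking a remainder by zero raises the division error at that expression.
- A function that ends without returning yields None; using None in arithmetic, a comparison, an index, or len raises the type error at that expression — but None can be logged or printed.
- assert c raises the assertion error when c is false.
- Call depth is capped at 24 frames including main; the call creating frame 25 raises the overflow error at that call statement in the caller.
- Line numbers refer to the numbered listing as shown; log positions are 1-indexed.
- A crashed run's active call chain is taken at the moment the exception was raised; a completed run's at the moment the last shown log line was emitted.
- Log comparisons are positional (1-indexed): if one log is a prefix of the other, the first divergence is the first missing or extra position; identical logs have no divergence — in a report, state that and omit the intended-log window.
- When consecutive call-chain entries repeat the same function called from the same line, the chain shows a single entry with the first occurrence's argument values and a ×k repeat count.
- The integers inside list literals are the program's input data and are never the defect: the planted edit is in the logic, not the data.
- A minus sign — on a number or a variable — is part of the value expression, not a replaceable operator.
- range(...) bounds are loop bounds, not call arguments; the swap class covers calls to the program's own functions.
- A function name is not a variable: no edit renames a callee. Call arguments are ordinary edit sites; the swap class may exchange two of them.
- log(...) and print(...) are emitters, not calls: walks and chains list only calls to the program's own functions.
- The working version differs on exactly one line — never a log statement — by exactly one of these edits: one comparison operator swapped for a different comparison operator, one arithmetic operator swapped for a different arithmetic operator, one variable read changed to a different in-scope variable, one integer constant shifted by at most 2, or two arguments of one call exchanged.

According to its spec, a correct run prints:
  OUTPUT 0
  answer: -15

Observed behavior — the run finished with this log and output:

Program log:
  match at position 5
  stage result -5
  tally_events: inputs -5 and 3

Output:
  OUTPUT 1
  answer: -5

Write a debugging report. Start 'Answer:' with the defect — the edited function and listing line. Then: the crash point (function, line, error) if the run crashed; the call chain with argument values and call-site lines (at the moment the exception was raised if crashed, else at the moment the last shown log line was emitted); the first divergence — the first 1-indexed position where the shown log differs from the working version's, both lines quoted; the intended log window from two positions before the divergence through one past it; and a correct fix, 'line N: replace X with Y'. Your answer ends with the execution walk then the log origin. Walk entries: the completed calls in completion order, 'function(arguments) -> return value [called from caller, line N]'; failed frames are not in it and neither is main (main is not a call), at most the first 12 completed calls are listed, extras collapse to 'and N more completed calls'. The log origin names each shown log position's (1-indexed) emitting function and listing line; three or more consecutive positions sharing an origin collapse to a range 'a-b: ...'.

Answer: the defect is in rate_window at line 10.
Key observation: Position 2 is the first bad log line: 'stage result -5' should read 'stage result -15'.
Call chain: main -> tally_events(-5, 3) (called at line 23).
First divergence: position 2 — the shown line 'stage result -5' should read 'stage result -15'.
Intended log window:
  1: match at position 5
  2: stage result -15
  3: tally_events: inputs -15 and 3
Execution walk:
  pick_anchor([-4, 2, 5, 7, 1, -5], -5) -> 5  [called from rate_window, line 7]
  rate_window([-4, 2, 5, 7, 1, -5], -5) -> -5  [called from main, line 21]
  tally_events(-5, 3) -> 1  [called from main, line 23]
Origin of each log line:
  1: emitted by rate_window (line 8)
  2: emitted by main (line 22)
  3: emitted by tally_events (line 13)
A correct fix: line 10: replace `1` with `3`.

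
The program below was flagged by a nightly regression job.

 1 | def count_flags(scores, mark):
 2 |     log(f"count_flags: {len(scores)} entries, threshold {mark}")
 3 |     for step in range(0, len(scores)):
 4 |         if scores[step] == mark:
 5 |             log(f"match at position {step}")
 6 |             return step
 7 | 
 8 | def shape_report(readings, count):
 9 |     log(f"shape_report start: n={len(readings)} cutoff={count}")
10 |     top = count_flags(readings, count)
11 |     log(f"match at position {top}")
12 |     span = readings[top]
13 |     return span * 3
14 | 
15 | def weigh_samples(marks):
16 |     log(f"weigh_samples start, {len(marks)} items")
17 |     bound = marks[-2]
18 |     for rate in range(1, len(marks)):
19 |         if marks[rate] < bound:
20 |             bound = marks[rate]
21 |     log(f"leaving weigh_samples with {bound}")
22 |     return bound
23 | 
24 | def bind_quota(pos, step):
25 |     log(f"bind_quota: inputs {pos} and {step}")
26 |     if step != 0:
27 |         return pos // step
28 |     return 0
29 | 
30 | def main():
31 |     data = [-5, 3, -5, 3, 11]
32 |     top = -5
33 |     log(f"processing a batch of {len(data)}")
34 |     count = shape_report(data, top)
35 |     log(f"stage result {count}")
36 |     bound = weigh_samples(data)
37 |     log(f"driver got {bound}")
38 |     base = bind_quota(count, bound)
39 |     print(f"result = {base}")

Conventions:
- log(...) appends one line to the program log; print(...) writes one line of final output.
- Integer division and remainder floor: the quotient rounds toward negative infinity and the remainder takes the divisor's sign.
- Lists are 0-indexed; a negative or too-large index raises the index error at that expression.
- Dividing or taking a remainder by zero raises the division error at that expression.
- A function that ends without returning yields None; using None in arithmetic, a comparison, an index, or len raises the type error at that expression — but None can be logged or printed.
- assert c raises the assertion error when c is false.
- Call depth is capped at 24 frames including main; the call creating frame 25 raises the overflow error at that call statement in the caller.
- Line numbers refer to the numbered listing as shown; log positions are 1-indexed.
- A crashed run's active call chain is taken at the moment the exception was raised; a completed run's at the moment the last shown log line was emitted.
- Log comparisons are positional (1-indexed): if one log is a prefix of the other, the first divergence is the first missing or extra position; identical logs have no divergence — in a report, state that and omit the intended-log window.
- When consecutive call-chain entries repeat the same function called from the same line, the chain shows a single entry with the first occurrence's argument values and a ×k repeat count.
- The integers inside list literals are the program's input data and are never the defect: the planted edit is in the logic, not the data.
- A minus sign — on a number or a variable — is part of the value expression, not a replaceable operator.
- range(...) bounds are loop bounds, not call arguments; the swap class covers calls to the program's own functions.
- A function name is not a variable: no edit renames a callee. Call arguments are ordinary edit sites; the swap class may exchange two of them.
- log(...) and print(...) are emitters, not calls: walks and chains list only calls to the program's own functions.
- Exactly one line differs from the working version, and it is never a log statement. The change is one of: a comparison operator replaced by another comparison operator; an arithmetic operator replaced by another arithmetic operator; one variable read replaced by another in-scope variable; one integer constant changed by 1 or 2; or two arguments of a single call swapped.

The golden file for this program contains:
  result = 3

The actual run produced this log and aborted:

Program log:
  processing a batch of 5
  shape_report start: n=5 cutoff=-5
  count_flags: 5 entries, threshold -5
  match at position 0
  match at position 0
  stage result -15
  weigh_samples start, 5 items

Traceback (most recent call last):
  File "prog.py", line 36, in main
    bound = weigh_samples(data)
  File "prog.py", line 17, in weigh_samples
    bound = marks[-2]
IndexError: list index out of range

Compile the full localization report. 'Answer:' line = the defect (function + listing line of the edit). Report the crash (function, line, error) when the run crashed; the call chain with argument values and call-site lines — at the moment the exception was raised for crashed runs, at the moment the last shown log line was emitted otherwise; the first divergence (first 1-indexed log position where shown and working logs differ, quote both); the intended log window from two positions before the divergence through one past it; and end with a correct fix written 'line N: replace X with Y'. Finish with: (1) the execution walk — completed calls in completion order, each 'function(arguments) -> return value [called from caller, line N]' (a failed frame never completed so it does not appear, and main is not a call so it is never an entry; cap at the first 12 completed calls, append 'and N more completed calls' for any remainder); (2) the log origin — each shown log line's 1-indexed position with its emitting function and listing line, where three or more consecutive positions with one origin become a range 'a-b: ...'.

Answer: the defect is in weigh_samples at line 17.
Core observation: A complete run would log 'leaving weigh_samples with -5' next, but this one stopped at 7 lines.
Crash: weigh_samples, line 17, IndexError.
Call chain: main -> weigh_samples([-5, 3, -5, 3, 11]) (called at line 36).
First divergence: position 8 — after 7 matching lines the faulty run goes silent; intended next line 'leaving weigh_samples with -5'.
Intended log window:
  6: stage result -15
  7: weigh_samples start, 5 items
  8: leaving weigh_samples with -5
  9: driver got -5
Execution walk:
  count_flags([-5, 3, -5, 3, 11], -5) -> 0  [called from shape_report, line 10]
  shape_report([-5, 3, -5, 3, 11], -5) -> -15  [called from main, line 34]
Log origins:
  1: from main, line 33
  2: from shape_report, line 9
  3: from count_flags, line 2
  4: from count_flags, line 5
  5: from shape_report, line 11
  6: from main, line 35
  7: from weigh_samples, line 16
A correct fix: line 17: replace `-2` with `0`.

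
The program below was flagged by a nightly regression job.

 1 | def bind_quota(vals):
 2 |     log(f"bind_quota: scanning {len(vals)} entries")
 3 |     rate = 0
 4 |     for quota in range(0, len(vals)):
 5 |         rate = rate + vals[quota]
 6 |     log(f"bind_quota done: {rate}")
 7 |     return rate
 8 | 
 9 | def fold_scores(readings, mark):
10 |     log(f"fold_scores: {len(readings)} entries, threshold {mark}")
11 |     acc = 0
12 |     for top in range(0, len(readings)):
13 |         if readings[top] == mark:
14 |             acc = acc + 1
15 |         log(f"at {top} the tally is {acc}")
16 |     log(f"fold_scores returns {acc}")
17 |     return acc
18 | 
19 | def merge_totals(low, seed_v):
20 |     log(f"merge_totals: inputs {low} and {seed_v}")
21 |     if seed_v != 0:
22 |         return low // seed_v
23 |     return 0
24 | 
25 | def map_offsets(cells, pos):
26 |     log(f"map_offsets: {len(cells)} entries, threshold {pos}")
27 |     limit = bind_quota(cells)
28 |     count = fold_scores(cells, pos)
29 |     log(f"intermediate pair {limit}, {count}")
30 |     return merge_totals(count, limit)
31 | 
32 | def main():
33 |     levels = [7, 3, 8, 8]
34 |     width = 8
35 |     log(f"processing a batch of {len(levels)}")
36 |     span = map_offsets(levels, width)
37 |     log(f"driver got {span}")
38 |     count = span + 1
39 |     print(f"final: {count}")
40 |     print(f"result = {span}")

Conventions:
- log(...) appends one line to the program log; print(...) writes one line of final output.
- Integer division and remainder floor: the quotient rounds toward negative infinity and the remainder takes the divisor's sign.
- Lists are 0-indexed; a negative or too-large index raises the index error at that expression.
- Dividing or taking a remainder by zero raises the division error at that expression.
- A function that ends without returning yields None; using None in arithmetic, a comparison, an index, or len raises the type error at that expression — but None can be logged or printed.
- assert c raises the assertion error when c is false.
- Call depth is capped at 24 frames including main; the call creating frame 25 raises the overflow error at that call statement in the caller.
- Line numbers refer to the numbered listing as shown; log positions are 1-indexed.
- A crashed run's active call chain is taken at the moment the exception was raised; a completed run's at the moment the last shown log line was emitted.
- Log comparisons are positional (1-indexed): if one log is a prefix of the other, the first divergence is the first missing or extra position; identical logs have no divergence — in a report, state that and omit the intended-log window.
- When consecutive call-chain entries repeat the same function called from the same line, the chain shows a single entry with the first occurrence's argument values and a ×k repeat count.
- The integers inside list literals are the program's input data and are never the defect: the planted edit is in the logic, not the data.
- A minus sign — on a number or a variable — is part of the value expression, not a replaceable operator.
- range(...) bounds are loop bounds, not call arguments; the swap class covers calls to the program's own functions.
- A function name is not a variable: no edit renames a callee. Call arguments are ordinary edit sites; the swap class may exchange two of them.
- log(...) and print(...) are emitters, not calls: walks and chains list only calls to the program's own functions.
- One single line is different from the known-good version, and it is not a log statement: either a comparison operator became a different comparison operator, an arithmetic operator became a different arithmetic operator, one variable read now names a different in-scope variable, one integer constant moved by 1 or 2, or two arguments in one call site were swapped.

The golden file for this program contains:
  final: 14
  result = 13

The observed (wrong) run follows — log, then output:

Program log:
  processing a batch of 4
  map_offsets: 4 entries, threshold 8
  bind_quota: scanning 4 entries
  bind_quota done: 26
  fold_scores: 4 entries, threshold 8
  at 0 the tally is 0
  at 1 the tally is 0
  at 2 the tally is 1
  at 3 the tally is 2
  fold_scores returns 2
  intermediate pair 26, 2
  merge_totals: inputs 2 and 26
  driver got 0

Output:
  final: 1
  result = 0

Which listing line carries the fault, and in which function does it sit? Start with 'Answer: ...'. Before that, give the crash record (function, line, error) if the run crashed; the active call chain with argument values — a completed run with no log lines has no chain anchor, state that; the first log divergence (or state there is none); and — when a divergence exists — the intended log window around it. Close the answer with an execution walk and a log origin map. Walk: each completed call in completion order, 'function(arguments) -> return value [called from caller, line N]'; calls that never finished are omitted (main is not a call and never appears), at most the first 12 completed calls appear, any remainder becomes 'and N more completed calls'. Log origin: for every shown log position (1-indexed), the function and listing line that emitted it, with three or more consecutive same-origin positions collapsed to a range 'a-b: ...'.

Answer: the defect is in map_offsets at line 30.
Key fact: The log first diverges at position 12: the faulty run prints 'merge_totals: inputs 2 and 26' where the working version prints 'merge_totals: inputs 26 and 2'.
Call chain: main.
First divergence: at position 12 the run shows 'merge_totals: inputs 2 and 26' where the working version logs 'merge_totals: inputs 26 and 2'.
Intended log window:
  10: fold_scores returns 2
  11: intermediate pair 26, 2
  12: merge_totals: inputs 26 and 2
  13: driver got 13
Execution walk:
  bind_quota([7, 3, 8, 8]) -> 26  [called from map_offsets, line 27]
  fold_scores([7, 3, 8, 8], 8) -> 2  [called from map_offsets, line 28]
  merge_totals(2, 26) -> 0  [called from map_offsets, line 30]
  map_offsets([7, 3, 8, 8], 8) -> 0  [called from main, line 36]
Log line origins:
  1 — main, line 35
  2 — map_offsets, line 26
  3 — bind_quota, line 2
  4 — bind_quota, line 6
  5 — fold_scores, line 10
  6-9 — fold_scores, line 15
  10 — fold_scores, line 16
  11 — map_offsets, line 29
  12 — merge_totals, line 20
  13 — main, line 37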